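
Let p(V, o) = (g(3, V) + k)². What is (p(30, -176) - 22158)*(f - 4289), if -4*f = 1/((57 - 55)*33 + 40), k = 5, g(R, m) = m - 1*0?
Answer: 38067435021/424 ≈ 8.9782e+7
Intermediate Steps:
g(R, m) = m (g(R, m) = m + 0 = m)
p(V, o) = (5 + V)² (p(V, o) = (V + 5)² = (5 + V)²)
f = -1/424 (f = -1/(4*((57 - 55)*33 + 40)) = -1/(4*(2*33 + 40)) = -1/(4*(66 + 40)) = -¼/106 = -¼*1/106 = -1/424 ≈ -0.0023585)
(p(30, -176) - 22158)*(f - 4289) = ((5 + 30)² - 22158)*(-1/424 - 4289) = (35² - 22158)*(-1818537/424) = (1225 - 22158)*(-1818537/424) = -20933*(-1818537/424) = 38067435021/424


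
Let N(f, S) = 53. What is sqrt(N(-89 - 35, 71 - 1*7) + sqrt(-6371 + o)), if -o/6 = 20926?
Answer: sqrt(53 + I*sqrt(131927)) ≈ 14.492 + 12.531*I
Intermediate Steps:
o = -125556 (o = -6*20926 = -125556)
sqrt(N(-89 - 35, 71 - 1*7) + sqrt(-6371 + o)) = sqrt(53 + sqrt(-6371 - 125556)) = sqrt(53 + sqrt(-131927)) = sqrt(53 + I*sqrt(131927))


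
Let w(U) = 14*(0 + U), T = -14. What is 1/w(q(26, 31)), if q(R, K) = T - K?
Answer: -1/630 ≈ -0.0015873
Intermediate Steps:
q(R, K) = -14 - K
w(U) = 14*U
1/w(q(26, 31)) = 1/(14*(-14 - 1*31)) = 1/(14*(-14 - 31)) = 1/(14*(-45)) = 1/(-630) = -1/630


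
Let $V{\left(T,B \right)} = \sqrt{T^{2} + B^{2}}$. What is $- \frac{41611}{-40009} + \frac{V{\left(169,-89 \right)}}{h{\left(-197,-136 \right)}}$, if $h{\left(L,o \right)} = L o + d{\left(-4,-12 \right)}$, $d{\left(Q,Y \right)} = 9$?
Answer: $\frac{41611}{40009} + \frac{\sqrt{36482}}{26801} \approx 1.0472$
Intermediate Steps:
$h{\left(L,o \right)} = 9 + L o$ ($h{\left(L,o \right)} = L o + 9 = 9 + L o$)
$V{\left(T,B \right)} = \sqrt{B^{2} + T^{2}}$
$- \frac{41611}{-40009} + \frac{V{\left(169,-89 \right)}}{h{\left(-197,-136 \right)}} = - \frac{41611}{-40009} + \frac{\sqrt{\left(-89\right)^{2} + 169^{2}}}{9 - -26792} = \left(-41611\right) \left(- \frac{1}{40009}\right) + \frac{\sqrt{7921 + 28561}}{9 + 26792} = \frac{41611}{40009} + \frac{\sqrt{36482}}{26801}$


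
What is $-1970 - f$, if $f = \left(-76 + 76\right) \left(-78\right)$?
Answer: $-1970$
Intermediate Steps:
$f = 0$ ($f = 0 \left(-78\right) = 0$)
$-1970 - f = -1970 - 0 = -1970 + 0 = -1970$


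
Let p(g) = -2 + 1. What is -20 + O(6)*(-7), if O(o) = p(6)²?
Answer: -27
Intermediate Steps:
p(g) = -1
O(o) = 1 (O(o) = (-1)² = 1)
-20 + O(6)*(-7) = -20 + 1*(-7) = -20 - 7 = -27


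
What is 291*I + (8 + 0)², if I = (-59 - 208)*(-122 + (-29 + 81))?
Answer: 5438854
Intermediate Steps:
I = 18690 (I = -267*(-122 + 52) = -267*(-70) = 18690)
291*I + (8 + 0)² = 291*18690 + (8 + 0)² = 5438790 + 8² = 5438790 + 64 = 5438854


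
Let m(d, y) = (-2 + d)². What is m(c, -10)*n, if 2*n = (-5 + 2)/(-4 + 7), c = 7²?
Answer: -2209/2 ≈ -1104.5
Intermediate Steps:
c = 49
n = -½ (n = ((-5 + 2)/(-4 + 7))/2 = (-3/3)/2 = (-3*⅓)/2 = (½)*(-1) = -½ ≈ -0.50000)
m(c, -10)*n = (-2 + 49)²*(-½) = 47²*(-½) = 2209*(-½) = -2209/2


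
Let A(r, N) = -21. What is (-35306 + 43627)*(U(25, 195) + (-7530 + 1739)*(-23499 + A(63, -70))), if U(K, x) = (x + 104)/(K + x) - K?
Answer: 249338309000879/220 ≈ 1.1334e+12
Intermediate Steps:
U(K, x) = -K + (104 + x)/(K + x) (U(K, x) = (104 + x)/(K + x) - K = -K + (104 + x)/(K + x))
(-35306 + 43627)*(U(25, 195) + (-7530 + 1739)*(-23499 + A(63, -70))) = (-35306 + 43627)*((104 + 195 - 1*25**2 - 1*25*195)/(25 + 195) + (-7530 + 1739)*(-23499 - 21)) = 8321*((104 + 195 - 1*625 - 4875)/220 - 5791*(-23520)) = 8321*((104 + 195 - 625 - 4875)/220 + 136204320) = 8321*((1/220)*(-5201) + 136204320) = 8321*(-5201/220 + 136204320) = 8321*(29964945199/220) = 249338309000879/220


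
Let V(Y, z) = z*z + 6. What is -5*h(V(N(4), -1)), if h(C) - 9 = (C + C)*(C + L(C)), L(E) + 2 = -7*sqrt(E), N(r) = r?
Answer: -395 + 490*sqrt(7) ≈ 901.42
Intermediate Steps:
L(E) = -2 - 7*sqrt(E)
V(Y, z) = 6 + z**2 (V(Y, z) = z**2 + 6 = 6 + z**2)
h(C) = 9 + 2*C*(-2 + C - 7*sqrt(C)) (h(C) = 9 + (C + C)*(C + (-2 - 7*sqrt(C))) = 9 + (2*C)*(-2 + C - 7*sqrt(C)) = 9 + 2*C*(-2 + C - 7*sqrt(C)))
-5*h(V(N(4), -1)) = -5*(9 - 14*(6 + (-1)**2)**(3/2) - 4*(6 + (-1)**2) + 2*(6 + (-1)**2)**2) = -5*(9 - 14*(6 + 1)**(3/2) - 4*(6 + 1) + 2*(6 + 1)**2) = -5*(9 - 98*sqrt(7) - 4*7 + 2*7**2) = -5*(9 - 98*sqrt(7) - 28 + 2*49) = -5*(9 - 98*sqrt(7) - 28 + 98) = -5*(79 - 98*sqrt(7)) = -395 + 490*sqrt(7)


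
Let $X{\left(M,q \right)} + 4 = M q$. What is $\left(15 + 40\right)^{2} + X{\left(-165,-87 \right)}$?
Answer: $17376$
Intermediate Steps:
$X{\left(M,q \right)} = -4 + M q$
$\left(15 + 40\right)^{2} + X{\left(-165,-87 \right)} = \left(15 + 40\right)^{2} - -14351 = 55^{2} + \left(-4 + 14355\right) = 3025 + 14351 = 17376$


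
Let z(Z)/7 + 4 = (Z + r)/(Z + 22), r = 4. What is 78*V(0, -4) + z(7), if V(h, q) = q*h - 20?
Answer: -45975/29 ≈ -1585.3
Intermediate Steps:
V(h, q) = -20 + h*q (V(h, q) = h*q - 20 = -20 + h*q)
z(Z) = -28 + 7*(4 + Z)/(22 + Z) (z(Z) = -28 + 7*((Z + 4)/(Z + 22)) = -28 + 7*((4 + Z)/(22 + Z)) = -28 + 7*(4 + Z)/(22 + Z))
78*V(0, -4) + z(7) = 78*(-20 + 0*(-4)) + 21*(-28 - 1*7)/(22 + 7) = 78*(-20 + 0) + 21*(-28 - 7)/29 = 78*(-20) + 21*(1/29)*(-35) = -1560 - 735/29 = -45975/29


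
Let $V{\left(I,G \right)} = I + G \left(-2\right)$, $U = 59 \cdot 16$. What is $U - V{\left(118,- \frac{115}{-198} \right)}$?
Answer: $\frac{81889}{99} \approx 827.16$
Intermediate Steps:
$U = 944$
$V{\left(I,G \right)} = I - 2 G$
$U - V{\left(118,- \frac{115}{-198} \right)} = 944 - \left(118 - 2 \left(- \frac{115}{-198}\right)\right) = 944 - \left(118 - 2 \left(\left(-115\right) \left(- \frac{1}{198}\right)\right)\right) = 944 - \left(118 - \frac{115}{99}\right) = 944 - \frac{11567}{99} = \frac{81889}{99}$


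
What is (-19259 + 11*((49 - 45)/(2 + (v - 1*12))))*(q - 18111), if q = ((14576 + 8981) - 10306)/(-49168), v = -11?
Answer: 17151907058677/49168 ≈ 3.4884e+8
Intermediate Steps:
q = -1893/7024 (q = (23557 - 10306)*(-1/49168) = 13251*(-1/49168) = -1893/7024 ≈ -0.26950)
(-19259 + 11*((49 - 45)/(2 + (v - 1*12))))*(q - 18111) = (-19259 + 11*((49 - 45)/(2 + (-11 - 1*12))))*(-1893/7024 - 18111) = (-19259 + 11*(4/(2 + (-11 - 12))))*(-127213557/7024) = (-19259 + 11*(4/(2 - 23)))*(-127213557/7024) = (-19259 + 11*(4/(-21)))*(-127213557/7024) = (-19259 + 11*(4*(-1/21)))*(-127213557/7024) = (-19259 + 11*(-4/21))*(-127213557/7024) = (-19259 - 44/21)*(-127213557/7024) = -404483/21*(-127213557/7024) = 17151907058677/49168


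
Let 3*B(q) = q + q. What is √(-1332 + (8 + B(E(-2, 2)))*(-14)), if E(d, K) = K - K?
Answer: 38*I ≈ 38.0*I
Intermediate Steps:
E(d, K) = 0
B(q) = 2*q/3 (B(q) = (q + q)/3 = (2*q)/3 = 2*q/3)
√(-1332 + (8 + B(E(-2, 2)))*(-14)) = √(-1332 + (8 + (⅔)*0)*(-14)) = √(-1332 + (8 + 0)*(-14)) = √(-1332 + 8*(-14)) = √(-1332 - 112) = √(-1444) = 38*I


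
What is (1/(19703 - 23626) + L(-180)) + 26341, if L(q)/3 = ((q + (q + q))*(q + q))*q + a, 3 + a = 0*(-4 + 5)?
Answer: -411717547565/3923 ≈ -1.0495e+8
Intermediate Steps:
a = -3 (a = -3 + 0*(-4 + 5) = -3 + 0*1 = -3 + 0 = -3)
L(q) = -9 + 18*q**3 (L(q) = 3*(((q + (q + q))*(q + q))*q - 3) = 3*(((q + 2*q)*(2*q))*q - 3) = 3*(((3*q)*(2*q))*q - 3) = 3*((6*q**2)*q - 3) = 3*(6*q**3 - 3) = 3*(-3 + 6*q**3) = -9 + 18*q**3)
(1/(19703 - 23626) + L(-180)) + 26341 = (1/(19703 - 23626) + (-9 + 18*(-180)**3)) + 26341 = (1/(-3923) + (-9 + 18*(-5832000))) + 26341 = (-1/3923 + (-9 - 104976000)) + 26341 = (-1/3923 - 104976009) + 26341 = -411820883308/3923 + 26341 = -411717547565/3923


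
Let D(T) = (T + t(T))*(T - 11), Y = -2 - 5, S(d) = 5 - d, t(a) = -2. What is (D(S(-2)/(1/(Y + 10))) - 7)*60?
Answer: 10980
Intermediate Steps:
Y = -7
D(T) = (-11 + T)*(-2 + T) (D(T) = (T - 2)*(T - 11) = (-2 + T)*(-11 + T) = (-11 + T)*(-2 + T))
(D(S(-2)/(1/(Y + 10))) - 7)*60 = ((22 + ((5 - 1*(-2))/(1/(-7 + 10)))² - 13*(5 - 1*(-2))/(1/(-7 + 10))) - 7)*60 = ((22 + ((5 + 2)/(1/3))² - 13*(5 + 2)/(1/3)) - 7)*60 = ((22 + (7/(⅓))² - 91/⅓) - 7)*60 = ((22 + (7*3)² - 91*3) - 7)*60 = ((22 + 21² - 13*21) - 7)*60 = ((22 + 441 - 273) - 7)*60 = (190 - 7)*60 = 183*60 = 10980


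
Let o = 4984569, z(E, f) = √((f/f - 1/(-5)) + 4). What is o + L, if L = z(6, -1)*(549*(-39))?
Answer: 4984569 - 21411*√130/5 ≈ 4.9357e+6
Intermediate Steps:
z(E, f) = √130/5 (z(E, f) = √((1 - 1*(-⅕)) + 4) = √((1 + ⅕) + 4) = √(6/5 + 4) = √(26/5) = √130/5)
L = -21411*√130/5 (L = (√130/5)*(549*(-39)) = (√130/5)*(-21411) = -21411*√130/5 ≈ -48825.)
o + L = 4984569 - 21411*√130/5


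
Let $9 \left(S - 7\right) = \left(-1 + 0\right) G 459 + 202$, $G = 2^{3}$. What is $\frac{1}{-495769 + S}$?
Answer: $- \frac{9}{4465328} \approx -2.0155 \cdot 10^{-6}$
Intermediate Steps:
$G = 8$
$S = - \frac{3407}{9}$ ($S = 7 + \frac{\left(-1 + 0\right) 8 \cdot 459 + 202}{9} = 7 + \frac{\left(-1\right) 8 \cdot 459 + 202}{9} = 7 + \frac{\left(-8\right) 459 + 202}{9} = 7 + \frac{-3672 + 202}{9} = 7 + \frac{1}{9} \left(-3470\right) = 7 - \frac{3470}{9} = - \frac{3407}{9} \approx -378.56$)
$\frac{1}{-495769 + S} = \frac{1}{-495769 - \frac{3407}{9}} = \frac{1}{- \frac{4465328}{9}} = - \frac{9}{4465328}$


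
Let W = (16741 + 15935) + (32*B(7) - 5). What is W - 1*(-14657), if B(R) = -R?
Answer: 47104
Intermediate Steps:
W = 32447 (W = (16741 + 15935) + (32*(-1*7) - 5) = 32676 + (32*(-7) - 5) = 32676 + (-224 - 5) = 32676 - 229 = 32447)
W - 1*(-14657) = 32447 - 1*(-14657) = 32447 + 14657 = 47104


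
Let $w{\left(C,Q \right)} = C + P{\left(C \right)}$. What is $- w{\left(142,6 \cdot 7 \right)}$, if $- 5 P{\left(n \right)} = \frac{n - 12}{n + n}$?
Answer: $- \frac{20151}{142} \approx -141.91$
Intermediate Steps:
$P{\left(n \right)} = - \frac{-12 + n}{10 n}$ ($P{\left(n \right)} = - \frac{\left(n - 12\right) \frac{1}{n + n}}{5} = - \frac{\left(-12 + n\right) \frac{1}{2 n}}{5} = - \frac{\frac{1}{2} \frac{1}{n} \left(-12 + n\right)}{5} = - \frac{-12 + n}{10 n}$)
$w{\left(C,Q \right)} = C + \frac{12 - C}{10 C}$
$- w{\left(142,6 \cdot 7 \right)} = - (- \frac{1}{10} + 142 + \frac{6}{5 \cdot 142}) = - (- \frac{1}{10} + 142 + \frac{6}{5} \cdot \frac{1}{142}) = - (- \frac{1}{10} + 142 + \frac{3}{355}) = \left(-1\right) \frac{20151}{142} = - \frac{20151}{142}$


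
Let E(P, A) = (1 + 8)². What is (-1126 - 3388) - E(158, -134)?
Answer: -4595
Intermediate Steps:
E(P, A) = 81 (E(P, A) = 9² = 81)
(-1126 - 3388) - E(158, -134) = (-1126 - 3388) - 1*81 = -4514 - 81 = -4595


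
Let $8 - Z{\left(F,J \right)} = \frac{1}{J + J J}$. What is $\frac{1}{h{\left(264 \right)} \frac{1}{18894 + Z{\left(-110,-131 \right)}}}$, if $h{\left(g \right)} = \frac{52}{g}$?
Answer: $\frac{10622734947}{110695} \approx 95964.0$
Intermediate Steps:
$Z{\left(F,J \right)} = 8 - \frac{1}{J + J^{2}}$ ($Z{\left(F,J \right)} = 8 - \frac{1}{J + J J} = 8 - \frac{1}{J + J^{2}}$)
$\frac{1}{h{\left(264 \right)} \frac{1}{18894 + Z{\left(-110,-131 \right)}}} = \frac{1}{\frac{52}{264} \frac{1}{18894 + \frac{-1 + 8 \left(-131\right) + 8 \left(-131\right)^{2}}{\left(-131\right) \left(1 - 131\right)}}} = \frac{1}{52 \cdot \frac{1}{264} \frac{1}{18894 - \frac{-1 - 1048 + 8 \cdot 17161}{131 \left(-130\right)}}} = \frac{1}{\frac{13}{66} \frac{1}{18894 - - \frac{-1 - 1048 + 137288}{17030}}} = \frac{1}{\frac{13}{66} \frac{1}{18894 - \left(- \frac{1}{17030}\right) 136239}} = \frac{1}{\frac{13}{66} \frac{1}{18894 + \frac{136239}{17030}}} = \frac{1}{\frac{13}{66} \frac{1}{\frac{321901059}{17030}}} = \frac{1}{\frac{13}{66} \cdot \frac{17030}{321901059}} = \frac{1}{\frac{110695}{10622734947}} = \frac{10622734947}{110695}$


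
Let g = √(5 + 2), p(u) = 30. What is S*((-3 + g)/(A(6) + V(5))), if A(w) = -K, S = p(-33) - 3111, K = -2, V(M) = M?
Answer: 9243/7 - 3081*√7/7 ≈ 155.92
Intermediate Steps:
S = -3081 (S = 30 - 3111 = -3081)
g = √7 ≈ 2.6458
A(w) = 2 (A(w) = -1*(-2) = 2)
S*((-3 + g)/(A(6) + V(5))) = -3081*(-3 + √7)/(2 + 5) = -3081*(-3 + √7)/7 = -3081*(-3/7 + √7/7) = 9243/7 - 3081*√7/7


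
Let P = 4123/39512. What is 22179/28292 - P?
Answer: 17265653/25406216 ≈ 0.67958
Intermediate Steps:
P = 4123/39512 (P = 4123*(1/39512) = 4123/39512 ≈ 0.10435)
22179/28292 - P = 22179/28292 - 1*4123/39512 = 22179*(1/28292) - 4123/39512 = 22179/28292 - 4123/39512 = 17265653/25406216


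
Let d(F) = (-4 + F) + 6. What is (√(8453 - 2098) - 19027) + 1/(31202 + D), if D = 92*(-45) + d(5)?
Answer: -515041862/27069 + √6355 ≈ -18947.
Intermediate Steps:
d(F) = 2 + F
D = -4133 (D = 92*(-45) + (2 + 5) = -4140 + 7 = -4133)
(√(8453 - 2098) - 19027) + 1/(31202 + D) = (√(8453 - 2098) - 19027) + 1/(31202 - 4133) = (√6355 - 19027) + 1/27069 = (-19027 + √6355) + 1/27069 = -515041862/27069 + √6355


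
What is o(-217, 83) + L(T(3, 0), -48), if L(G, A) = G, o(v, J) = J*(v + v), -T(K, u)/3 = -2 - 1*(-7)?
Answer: -36037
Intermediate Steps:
T(K, u) = -15 (T(K, u) = -3*(-2 - 1*(-7)) = -3*(-2 + 7) = -3*5 = -15)
o(v, J) = 2*J*v (o(v, J) = J*(2*v) = 2*J*v)
o(-217, 83) + L(T(3, 0), -48) = 2*83*(-217) - 15 = -36022 - 15 = -36037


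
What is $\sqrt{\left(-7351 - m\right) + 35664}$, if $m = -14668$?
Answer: $\sqrt{42981} \approx 207.32$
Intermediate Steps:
$\sqrt{\left(-7351 - m\right) + 35664} = \sqrt{\left(-7351 - -14668\right) + 35664} = \sqrt{\left(-7351 + 14668\right) + 35664} = \sqrt{7317 + 35664} = \sqrt{42981}$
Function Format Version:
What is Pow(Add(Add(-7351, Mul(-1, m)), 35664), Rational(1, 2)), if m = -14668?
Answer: Pow(42981, Rational(1, 2)) ≈ 207.32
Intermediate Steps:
Pow(Add(Add(-7351, Mul(-1, m)), 35664), Rational(1, 2)) = Pow(Add(Add(-7351, Mul(-1, -14668)), 35664), Rational(1, 2)) = Pow(Add(Add(-7351, 14668), 35664), Rational(1, 2)) = Pow(Add(7317, 35664), Rational(1, 2)) = Pow(42981, Rational(1, 2))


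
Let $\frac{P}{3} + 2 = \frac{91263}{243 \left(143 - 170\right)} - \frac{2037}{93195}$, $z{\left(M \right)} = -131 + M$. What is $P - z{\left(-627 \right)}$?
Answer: $\frac{5361189394}{7548795} \approx 710.21$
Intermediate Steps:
$P = - \frac{360797216}{7548795}$ ($P = -6 + 3 \left(\frac{91263}{243 \left(143 - 170\right)} - \frac{2037}{93195}\right) = -6 + 3 \left(\frac{91263}{243 \left(-27\right)} - \frac{679}{31065}\right) = -6 + 3 \left(\frac{91263}{-6561} - \frac{679}{31065}\right) = -6 + 3 \left(91263 \left(- \frac{1}{6561}\right) - \frac{679}{31065}\right) = -6 + 3 \left(- \frac{30421}{2187} - \frac{679}{31065}\right) = -6 + 3 \left(- \frac{315504446}{22646385}\right) = -6 - \frac{315504446}{7548795} = - \frac{360797216}{7548795} \approx -47.795$)
$P - z{\left(-627 \right)} = - \frac{360797216}{7548795} - \left(-131 - 627\right) = - \frac{360797216}{7548795} - -758 = - \frac{360797216}{7548795} + 758 = \frac{5361189394}{7548795}$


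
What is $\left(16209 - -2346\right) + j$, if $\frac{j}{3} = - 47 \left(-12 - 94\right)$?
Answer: $33501$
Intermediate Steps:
$j = 14946$ ($j = 3 \left(- 47 \left(-12 - 94\right)\right) = 3 \left(\left(-47\right) \left(-106\right)\right) = 3 \cdot 4982 = 14946$)
$\left(16209 - -2346\right) + j = \left(16209 - -2346\right) + 14946 = \left(16209 + 2346\right) + 14946 = 18555 + 14946 = 33501$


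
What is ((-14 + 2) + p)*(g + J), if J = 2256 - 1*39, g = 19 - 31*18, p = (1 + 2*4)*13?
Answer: 176190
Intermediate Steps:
p = 117 (p = (1 + 8)*13 = 9*13 = 117)
g = -539 (g = 19 - 558 = -539)
J = 2217 (J = 2256 - 39 = 2217)
((-14 + 2) + p)*(g + J) = ((-14 + 2) + 117)*(-539 + 2217) = (-12 + 117)*1678 = 105*1678 = 176190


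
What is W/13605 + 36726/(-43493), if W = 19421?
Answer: 345020323/591722265 ≈ 0.58308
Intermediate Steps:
W/13605 + 36726/(-43493) = 19421/13605 + 36726/(-43493) = 19421*(1/13605) + 36726*(-1/43493) = 19421/13605 - 36726/43493 = 345020323/591722265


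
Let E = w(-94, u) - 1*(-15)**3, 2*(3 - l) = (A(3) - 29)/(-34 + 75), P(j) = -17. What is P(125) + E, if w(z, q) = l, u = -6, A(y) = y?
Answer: 137814/41 ≈ 3361.3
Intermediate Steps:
l = 136/41 (l = 3 - (3 - 29)/(2*(-34 + 75)) = 3 - (-13)/41 = 3 - 1/2*(-26/41) = 3 + 13/41 = 136/41 ≈ 3.3171)
w(z, q) = 136/41
E = 138511/41 (E = 136/41 - 1*(-15)**3 = 136/41 - 1*(-3375) = 136/41 + 3375 = 138511/41 ≈ 3378.3)
P(125) + E = -17 + 138511/41 = 137814/41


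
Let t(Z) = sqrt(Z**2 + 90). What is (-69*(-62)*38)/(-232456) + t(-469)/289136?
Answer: -40641/58114 + sqrt(220051)/289136 ≈ -0.69771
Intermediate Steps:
t(Z) = sqrt(90 + Z**2)
(-69*(-62)*38)/(-232456) + t(-469)/289136 = (-69*(-62)*38)/(-232456) + sqrt(90 + (-469)**2)/289136 = (4278*38)*(-1/232456) + sqrt(90 + 219961)*(1/289136) = 162564*(-1/232456) + sqrt(220051)*(1/289136) = -40641/58114 + sqrt(220051)/289136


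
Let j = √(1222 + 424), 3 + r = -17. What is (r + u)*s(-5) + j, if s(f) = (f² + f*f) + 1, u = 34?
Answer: 714 + √1646 ≈ 754.57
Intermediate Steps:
r = -20 (r = -3 - 17 = -20)
j = √1646 ≈ 40.571
s(f) = 1 + 2*f² (s(f) = (f² + f²) + 1 = 2*f² + 1 = 1 + 2*f²)
(r + u)*s(-5) + j = (-20 + 34)*(1 + 2*(-5)²) + √1646 = 14*(1 + 2*25) + √1646 = 14*(1 + 50) + √1646 = 14*51 + √1646 = 714 + √1646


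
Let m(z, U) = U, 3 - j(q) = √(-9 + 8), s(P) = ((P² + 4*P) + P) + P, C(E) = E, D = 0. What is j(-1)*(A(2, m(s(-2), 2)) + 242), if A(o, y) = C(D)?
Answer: 726 - 242*I ≈ 726.0 - 242.0*I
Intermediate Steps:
s(P) = P² + 6*P (s(P) = (P² + 5*P) + P = P² + 6*P)
j(q) = 3 - I (j(q) = 3 - √(-9 + 8) = 3 - √(-1) = 3 - I)
A(o, y) = 0
j(-1)*(A(2, m(s(-2), 2)) + 242) = (3 - I)*(0 + 242) = (3 - I)*242 = 726 - 242*I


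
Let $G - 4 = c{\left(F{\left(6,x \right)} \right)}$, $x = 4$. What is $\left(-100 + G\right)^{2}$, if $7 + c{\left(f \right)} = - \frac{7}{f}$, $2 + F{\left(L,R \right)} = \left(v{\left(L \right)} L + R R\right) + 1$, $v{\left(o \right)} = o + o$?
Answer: $\frac{80425024}{7569} \approx 10626.0$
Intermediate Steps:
$v{\left(o \right)} = 2 o$
$F{\left(L,R \right)} = -1 + R^{2} + 2 L^{2}$ ($F{\left(L,R \right)} = -2 + \left(\left(2 L L + R R\right) + 1\right) = -2 + \left(\left(2 L^{2} + R^{2}\right) + 1\right) = -2 + \left(\left(R^{2} + 2 L^{2}\right) + 1\right) = -2 + \left(1 + R^{2} + 2 L^{2}\right) = -1 + R^{2} + 2 L^{2}$)
$c{\left(f \right)} = -7 - \frac{7}{f}$
$G = - \frac{268}{87}$ ($G = 4 - \left(7 + \frac{7}{-1 + 4^{2} + 2 \cdot 6^{2}}\right) = 4 - \left(7 + \frac{7}{-1 + 16 + 2 \cdot 36}\right) = 4 - \left(7 + \frac{7}{-1 + 16 + 72}\right) = 4 - \left(7 + \frac{7}{87}\right) = 4 - \frac{616}{87} = - \frac{268}{87} \approx -3.0805$)
$\left(-100 + G\right)^{2} = \left(-100 - \frac{268}{87}\right)^{2} = \left(- \frac{8968}{87}\right)^{2} = \frac{80425024}{7569}$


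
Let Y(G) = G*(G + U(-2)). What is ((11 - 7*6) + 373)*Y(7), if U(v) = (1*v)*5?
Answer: -7182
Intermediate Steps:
U(v) = 5*v (U(v) = v*5 = 5*v)
Y(G) = G*(-10 + G) (Y(G) = G*(G + 5*(-2)) = G*(G - 10) = G*(-10 + G))
((11 - 7*6) + 373)*Y(7) = ((11 - 7*6) + 373)*(7*(-10 + 7)) = ((11 - 42) + 373)*(7*(-3)) = (-31 + 373)*(-21) = 342*(-21) = -7182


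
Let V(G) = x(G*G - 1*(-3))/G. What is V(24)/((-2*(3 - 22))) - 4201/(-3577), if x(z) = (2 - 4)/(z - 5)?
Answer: 157083281/133751184 ≈ 1.1744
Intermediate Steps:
x(z) = -2/(-5 + z)
V(G) = -2/(G*(-2 + G²)) (V(G) = (-2/(-5 + (G*G - 1*(-3))))/G = (-2/(-5 + (G² + 3)))/G = (-2/(-5 + (3 + G²)))/G = (-2/(-2 + G²))/G = -2/(G*(-2 + G²)))
V(24)/((-2*(3 - 22))) - 4201/(-3577) = (-2/(24*(-2 + 24²)))/((-2*(3 - 22))) - 4201/(-3577) = (-2*1/24/(-2 + 576))/((-2*(-19))) - 4201*(-1/3577) = -2*1/24/574/38 + 4201/3577 = -2*1/24*1/574*(1/38) + 4201/3577 = -1/6888*1/38 + 4201/3577 = -1/261744 + 4201/3577 = 157083281/133751184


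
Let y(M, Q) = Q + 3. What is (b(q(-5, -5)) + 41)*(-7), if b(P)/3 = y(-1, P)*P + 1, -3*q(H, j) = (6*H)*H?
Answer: -49658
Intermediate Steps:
y(M, Q) = 3 + Q
q(H, j) = -2*H² (q(H, j) = -6*H*H/3 = -2*H²)
b(P) = 3 + 3*P*(3 + P) (b(P) = 3*((3 + P)*P + 1) = 3*(P*(3 + P) + 1) = 3*(1 + P*(3 + P)) = 3 + 3*P*(3 + P))
(b(q(-5, -5)) + 41)*(-7) = ((3 + 3*(-2*(-5)²)*(3 - 2*(-5)²)) + 41)*(-7) = ((3 + 3*(-2*25)*(3 - 2*25)) + 41)*(-7) = ((3 + 3*(-50)*(3 - 50)) + 41)*(-7) = ((3 + 3*(-50)*(-47)) + 41)*(-7) = ((3 + 7050) + 41)*(-7) = (7053 + 41)*(-7) = 7094*(-7) = -49658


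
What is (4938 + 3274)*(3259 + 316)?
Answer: 29357900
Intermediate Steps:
(4938 + 3274)*(3259 + 316) = 8212*3575 = 29357900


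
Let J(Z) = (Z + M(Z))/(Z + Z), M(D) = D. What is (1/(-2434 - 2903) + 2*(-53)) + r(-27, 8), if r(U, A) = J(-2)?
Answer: -560386/5337 ≈ -105.00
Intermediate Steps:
J(Z) = 1 (J(Z) = (Z + Z)/(Z + Z) = (2*Z)/((2*Z)) = (2*Z)*(1/(2*Z)) = 1)
r(U, A) = 1
(1/(-2434 - 2903) + 2*(-53)) + r(-27, 8) = (1/(-2434 - 2903) + 2*(-53)) + 1 = (1/(-5337) - 106) + 1 = (-1/5337 - 106) + 1 = -565723/5337 + 1 = -560386/5337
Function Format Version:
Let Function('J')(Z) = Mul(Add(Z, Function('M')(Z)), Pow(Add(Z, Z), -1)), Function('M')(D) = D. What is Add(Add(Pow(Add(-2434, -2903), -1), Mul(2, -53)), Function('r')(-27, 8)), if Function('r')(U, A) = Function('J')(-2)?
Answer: Rational(-560386, 5337) ≈ -105.00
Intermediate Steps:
Function('J')(Z) = 1 (Function('J')(Z) = Mul(Add(Z, Z), Pow(Add(Z, Z), -1)) = Mul(Mul(2, Z), Pow(Mul(2, Z), -1)) = Mul(Mul(2, Z), Mul(Rational(1, 2), Pow(Z, -1))) = 1)
Function('r')(U, A) = 1
Add(Add(Pow(Add(-2434, -2903), -1), Mul(2, -53)), Function('r')(-27, 8)) = Add(Add(Pow(Add(-2434, -2903), -1), Mul(2, -53)), 1) = Add(Add(Pow(-5337, -1), -106), 1) = Add(Add(Rational(-1, 5337), -106), 1) = Add(Rational(-565723, 5337), 1) = Rational(-560386, 5337)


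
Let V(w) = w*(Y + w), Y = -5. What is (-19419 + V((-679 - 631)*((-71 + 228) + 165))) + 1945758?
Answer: 177936147839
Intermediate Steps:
V(w) = w*(-5 + w)
(-19419 + V((-679 - 631)*((-71 + 228) + 165))) + 1945758 = (-19419 + ((-679 - 631)*((-71 + 228) + 165))*(-5 + (-679 - 631)*((-71 + 228) + 165))) + 1945758 = (-19419 + (-1310*(157 + 165))*(-5 - 1310*(157 + 165))) + 1945758 = (-19419 + (-1310*322)*(-5 - 1310*322)) + 1945758 = (-19419 - 421820*(-5 - 421820)) + 1945758 = (-19419 - 421820*(-421825)) + 1945758 = (-19419 + 177934221500) + 1945758 = 177934202081 + 1945758 = 177936147839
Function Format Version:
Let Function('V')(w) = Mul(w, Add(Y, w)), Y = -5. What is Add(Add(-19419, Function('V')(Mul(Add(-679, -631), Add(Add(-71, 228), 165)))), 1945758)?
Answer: 177936147839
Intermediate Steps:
Function('V')(w) = Mul(w, Add(-5, w))
Add(Add(-19419, Function('V')(Mul(Add(-679, -631), Add(Add(-71, 228), 165)))), 1945758) = Add(Add(-19419, Mul(Mul(Add(-679, -631), Add(Add(-71, 228), 165)), Add(-5, Mul(Add(-679, -631), Add(Add(-71, 228), 165))))), 1945758) = Add(Add(-19419, Mul(Mul(-1310, Add(157, 165)), Add(-5, Mul(-1310, Add(157, 165))))), 1945758) = Add(Add(-19419, Mul(Mul(-1310, 322), Add(-5, Mul(-1310, 322)))), 1945758) = Add(Add(-19419, Mul(-421820, Add(-5, -421820))), 1945758) = Add(Add(-19419, Mul(-421820, -421825)), 1945758) = Add(Add(-19419, 177934221500), 1945758) = Add(177934202081, 1945758) = 177936147839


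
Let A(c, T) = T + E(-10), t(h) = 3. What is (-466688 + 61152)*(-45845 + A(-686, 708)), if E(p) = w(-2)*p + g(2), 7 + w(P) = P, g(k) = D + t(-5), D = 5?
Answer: 18264935904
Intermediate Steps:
g(k) = 8 (g(k) = 5 + 3 = 8)
w(P) = -7 + P
E(p) = 8 - 9*p (E(p) = (-7 - 2)*p + 8 = -9*p + 8 = 8 - 9*p)
A(c, T) = 98 + T (A(c, T) = T + (8 - 9*(-10)) = T + (8 + 90) = T + 98 = 98 + T)
(-466688 + 61152)*(-45845 + A(-686, 708)) = (-466688 + 61152)*(-45845 + (98 + 708)) = -405536*(-45845 + 806) = -405536*(-45039) = 18264935904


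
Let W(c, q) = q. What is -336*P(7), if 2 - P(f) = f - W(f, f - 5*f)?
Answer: 11088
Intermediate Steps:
P(f) = 2 - 5*f (P(f) = 2 - (f - (f - 5*f)) = 2 - (f - (-4)*f) = 2 - (f + 4*f) = 2 - 5*f)
-336*P(7) = -336*(2 - 5*7) = -336*(2 - 35) = -336*(-33) = 11088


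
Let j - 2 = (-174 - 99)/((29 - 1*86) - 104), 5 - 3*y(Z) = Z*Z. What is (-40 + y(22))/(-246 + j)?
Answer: 13777/16719 ≈ 0.82403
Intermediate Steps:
y(Z) = 5/3 - Z²/3 (y(Z) = 5/3 - Z*Z/3 = 5/3 - Z²/3)
j = 85/23 (j = 2 + (-174 - 99)/((29 - 1*86) - 104) = 2 - 273/((29 - 86) - 104) = 2 - 273/(-57 - 104) = 2 - 273/(-161) = 2 - 273*(-1/161) = 2 + 39/23 = 85/23 ≈ 3.6957)
(-40 + y(22))/(-246 + j) = (-40 + (5/3 - ⅓*22²))/(-246 + 85/23) = (-40 + (5/3 - ⅓*484))/(-5573/23) = (-40 + (5/3 - 484/3))*(-23/5573) = (-40 - 479/3)*(-23/5573) = -599/3*(-23/5573) = 13777/16719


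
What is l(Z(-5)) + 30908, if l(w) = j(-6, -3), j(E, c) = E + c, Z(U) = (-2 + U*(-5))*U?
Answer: 30899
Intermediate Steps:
Z(U) = U*(-2 - 5*U) (Z(U) = (-2 - 5*U)*U = U*(-2 - 5*U))
l(w) = -9 (l(w) = -6 - 3 = -9)
l(Z(-5)) + 30908 = -9 + 30908 = 30899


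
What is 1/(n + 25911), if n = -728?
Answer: 1/25183 ≈ 3.9709e-5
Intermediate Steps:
1/(n + 25911) = 1/(-728 + 25911) = 1/25183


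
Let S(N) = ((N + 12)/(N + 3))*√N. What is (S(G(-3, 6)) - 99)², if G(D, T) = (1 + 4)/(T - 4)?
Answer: 2376047/242 - 261*√10 ≈ 8993.0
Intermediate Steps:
G(D, T) = 5/(-4 + T)
S(N) = √N*(12 + N)/(3 + N) (S(N) = ((12 + N)/(3 + N))*√N = √N*(12 + N)/(3 + N))
(S(G(-3, 6)) - 99)² = (√(5/(-4 + 6))*(12 + 5/(-4 + 6))/(3 + 5/(-4 + 6)) - 99)² = (√(5/2)*(12 + 5/2)/(3 + 5/2) - 99)² = ((√10/2)*(29/2)/(11/2) - 99)² = ((√10/2)*(2/11)*(29/2) - 99)² = (29*√10/22 - 99)² = (-99 + 29*√10/22)²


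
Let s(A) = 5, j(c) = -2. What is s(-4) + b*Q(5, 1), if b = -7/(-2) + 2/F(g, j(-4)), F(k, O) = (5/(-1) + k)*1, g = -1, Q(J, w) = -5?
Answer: -65/6 ≈ -10.833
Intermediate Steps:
F(k, O) = -5 + k (F(k, O) = (5*(-1) + k)*1 = (-5 + k)*1 = -5 + k)
b = 19/6 (b = -7/(-2) + 2/(-5 - 1) = -7*(-1/2) + 2/(-6) = 7/2 + 2*(-1/6) = 7/2 - 1/3 = 19/6 ≈ 3.1667)
s(-4) + b*Q(5, 1) = 5 + (19/6)*(-5) = 5 - 95/6 = -65/6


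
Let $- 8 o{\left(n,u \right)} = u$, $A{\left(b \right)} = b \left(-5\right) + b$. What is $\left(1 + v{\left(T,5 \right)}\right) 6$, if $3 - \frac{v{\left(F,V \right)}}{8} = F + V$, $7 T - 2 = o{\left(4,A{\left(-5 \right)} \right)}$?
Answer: $- \frac{606}{7} \approx -86.571$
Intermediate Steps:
$A{\left(b \right)} = - 4 b$ ($A{\left(b \right)} = - 5 b + b = - 4 b$)
$o{\left(n,u \right)} = - \frac{u}{8}$
$T = - \frac{1}{14}$ ($T = \frac{2}{7} + \frac{\left(- \frac{1}{8}\right) \left(\left(-4\right) \left(-5\right)\right)}{7} = \frac{2}{7} + \frac{\left(- \frac{1}{8}\right) 20}{7} = \frac{2}{7} + \frac{1}{7} \left(- \frac{5}{2}\right) = \frac{2}{7} - \frac{5}{14} = - \frac{1}{14} \approx -0.071429$)
$v{\left(F,V \right)} = 24 - 8 F - 8 V$ ($v{\left(F,V \right)} = 24 - 8 \left(F + V\right) = 24 - \left(8 F + 8 V\right) = 24 - 8 F - 8 V$)
$\left(1 + v{\left(T,5 \right)}\right) 6 = \left(1 - \frac{108}{7}\right) 6 = \left(- \frac{101}{7}\right) 6 = - \frac{606}{7}$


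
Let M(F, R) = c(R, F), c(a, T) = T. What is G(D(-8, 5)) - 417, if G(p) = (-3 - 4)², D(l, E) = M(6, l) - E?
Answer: -368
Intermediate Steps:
M(F, R) = F
D(l, E) = 6 - E
G(p) = 49 (G(p) = (-7)² = 49)
G(D(-8, 5)) - 417 = 49 - 417 = -368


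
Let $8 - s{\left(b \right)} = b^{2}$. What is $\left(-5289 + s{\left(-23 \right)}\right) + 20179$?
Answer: $14369$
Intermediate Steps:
$s{\left(b \right)} = 8 - b^{2}$
$\left(-5289 + s{\left(-23 \right)}\right) + 20179 = \left(-5289 + \left(8 - \left(-23\right)^{2}\right)\right) + 20179 = \left(-5289 + \left(8 - 529\right)\right) + 20179 = \left(-5289 - 521\right) + 20179 = -5810 + 20179 = 14369$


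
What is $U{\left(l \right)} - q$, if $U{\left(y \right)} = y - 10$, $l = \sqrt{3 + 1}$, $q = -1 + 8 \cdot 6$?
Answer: $-55$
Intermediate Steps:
$q = 47$ ($q = -1 + 48 = 47$)
$l = 2$ ($l = \sqrt{4} = 2$)
$U{\left(y \right)} = -10 + y$ ($U{\left(y \right)} = y - 10 = -10 + y$)
$U{\left(l \right)} - q = \left(-10 + 2\right) - 47 = -8 - 47 = -55$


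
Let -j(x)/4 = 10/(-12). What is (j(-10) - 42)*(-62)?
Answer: 7192/3 ≈ 2397.3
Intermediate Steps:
j(x) = 10/3 (j(x) = -40/(-12) = -40*(-1)/12 = -4*(-⅚) = 10/3)
(j(-10) - 42)*(-62) = (10/3 - 42)*(-62) = -116/3*(-62) = 7192/3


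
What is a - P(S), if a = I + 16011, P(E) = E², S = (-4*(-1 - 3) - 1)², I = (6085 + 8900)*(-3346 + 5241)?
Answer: 28361961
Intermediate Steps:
I = 28396575 (I = 14985*1895 = 28396575)
S = 225 (S = (-4*(-4) - 1)² = (16 - 1)² = 15² = 225)
a = 28412586 (a = 28396575 + 16011 = 28412586)
a - P(S) = 28412586 - 1*225² = 28412586 - 1*50625 = 28412586 - 50625 = 28361961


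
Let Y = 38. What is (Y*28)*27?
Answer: 28728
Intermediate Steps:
(Y*28)*27 = (38*28)*27 = 1064*27 = 28728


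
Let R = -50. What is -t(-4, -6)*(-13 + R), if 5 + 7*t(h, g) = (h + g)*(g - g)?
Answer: -45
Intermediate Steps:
t(h, g) = -5/7 (t(h, g) = -5/7 + ((h + g)*(g - g))/7 = -5/7 + ((g + h)*0)/7 = -5/7 + (⅐)*0 = -5/7 + 0 = -5/7)
-t(-4, -6)*(-13 + R) = -(-5)*(-13 - 50)/7 = -(-5)*(-63)/7 = -1*45 = -45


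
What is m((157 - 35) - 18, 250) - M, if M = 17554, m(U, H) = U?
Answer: -17450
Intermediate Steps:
m((157 - 35) - 18, 250) - M = ((157 - 35) - 18) - 1*17554 = (122 - 18) - 17554 = 104 - 17554 = -17450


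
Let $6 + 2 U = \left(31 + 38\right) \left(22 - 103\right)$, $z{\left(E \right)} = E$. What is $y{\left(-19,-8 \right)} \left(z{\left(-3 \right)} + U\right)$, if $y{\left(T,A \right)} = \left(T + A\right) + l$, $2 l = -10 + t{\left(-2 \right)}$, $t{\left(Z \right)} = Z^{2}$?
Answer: $84015$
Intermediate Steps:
$l = -3$ ($l = \frac{-10 + \left(-2\right)^{2}}{2} = \frac{-10 + 4}{2} = \frac{1}{2} \left(-6\right) = -3$)
$y{\left(T,A \right)} = -3 + A + T$ ($y{\left(T,A \right)} = \left(T + A\right) - 3 = \left(A + T\right) - 3 = -3 + A + T$)
$U = - \frac{5595}{2}$ ($U = -3 + \frac{\left(31 + 38\right) \left(22 - 103\right)}{2} = -3 + \frac{69 \left(-81\right)}{2} = -3 + \frac{1}{2} \left(-5589\right) = -3 - \frac{5589}{2} = - \frac{5595}{2} \approx -2797.5$)
$y{\left(-19,-8 \right)} \left(z{\left(-3 \right)} + U\right) = \left(-3 - 8 - 19\right) \left(-3 - \frac{5595}{2}\right) = \left(-30\right) \left(- \frac{5601}{2}\right) = 84015$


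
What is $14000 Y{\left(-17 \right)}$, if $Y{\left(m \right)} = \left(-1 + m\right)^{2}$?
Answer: $4536000$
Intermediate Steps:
$14000 Y{\left(-17 \right)} = 14000 \left(-1 - 17\right)^{2} = 14000 \left(-18\right)^{2} = 14000 \cdot 324 = 4536000$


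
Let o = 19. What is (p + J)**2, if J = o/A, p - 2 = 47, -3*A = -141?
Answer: 5391684/2209 ≈ 2440.8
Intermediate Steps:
A = 47 (A = -1/3*(-141) = 47)
p = 49 (p = 2 + 47 = 49)
J = 19/47 ≈ 0.40426
(p + J)**2 = (49 + 19/47)**2 = (2322/47)**2 = 5391684/2209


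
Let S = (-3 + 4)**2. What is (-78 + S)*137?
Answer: -10549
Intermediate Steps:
S = 1 (S = 1**2 = 1)
(-78 + S)*137 = (-78 + 1)*137 = -77*137 = -10549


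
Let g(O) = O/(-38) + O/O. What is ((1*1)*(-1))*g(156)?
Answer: 59/19 ≈ 3.1053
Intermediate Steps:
g(O) = 1 - O/38 (g(O) = O*(-1/38) + 1 = -O/38 + 1 = 1 - O/38)
((1*1)*(-1))*g(156) = ((1*1)*(-1))*(1 - 1/38*156) = (1*(-1))*(1 - 78/19) = -1*(-59/19) = 59/19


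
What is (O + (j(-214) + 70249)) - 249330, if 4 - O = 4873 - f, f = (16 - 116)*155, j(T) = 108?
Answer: -199342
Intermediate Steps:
f = -15500 (f = -100*155 = -15500)
O = -20369 (O = 4 - (4873 - 1*(-15500)) = 4 - (4873 + 15500) = 4 - 1*20373 = 4 - 20373 = -20369)
(O + (j(-214) + 70249)) - 249330 = (-20369 + (108 + 70249)) - 249330 = (-20369 + 70357) - 249330 = 49988 - 249330 = -199342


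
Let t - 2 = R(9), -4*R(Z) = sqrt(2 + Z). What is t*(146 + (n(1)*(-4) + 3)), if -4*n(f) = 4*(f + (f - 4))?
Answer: 282 - 141*sqrt(11)/4 ≈ 165.09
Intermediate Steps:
n(f) = 4 - 2*f (n(f) = -(f + (f - 4)) = -(f + (-4 + f)) = -(-4 + 2*f) = -(-16 + 8*f)/4 = 4 - 2*f)
R(Z) = -sqrt(2 + Z)/4
t = 2 - sqrt(11)/4 (t = 2 - sqrt(2 + 9)/4 = 2 - sqrt(11)/4 ≈ 1.1708)
t*(146 + (n(1)*(-4) + 3)) = (2 - sqrt(11)/4)*(146 + ((4 - 2*1)*(-4) + 3)) = (2 - sqrt(11)/4)*(146 + ((4 - 2)*(-4) + 3)) = (2 - sqrt(11)/4)*(146 + (2*(-4) + 3)) = (2 - sqrt(11)/4)*(146 + (-8 + 3)) = (2 - sqrt(11)/4)*(146 - 5) = (2 - sqrt(11)/4)*141 = 282 - 141*sqrt(11)/4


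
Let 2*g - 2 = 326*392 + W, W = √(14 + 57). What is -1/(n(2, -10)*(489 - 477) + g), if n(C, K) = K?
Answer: -255108/16270022845 + 2*√71/16270022845 ≈ -1.5679e-5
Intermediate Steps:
W = √71 ≈ 8.4261
g = 63897 + √71/2 (g = 1 + (326*392 + √71)/2 = 1 + (127792 + √71)/2 = 1 + (63896 + √71/2) = 63897 + √71/2 ≈ 63901.)
-1/(n(2, -10)*(489 - 477) + g) = -1/(-10*(489 - 477) + (63897 + √71/2)) = -1/(-10*12 + (63897 + √71/2)) = -1/(-120 + (63897 + √71/2)) = -1/(63777 + √71/2)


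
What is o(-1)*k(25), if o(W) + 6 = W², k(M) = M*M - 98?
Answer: -2635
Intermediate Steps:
k(M) = -98 + M² (k(M) = M² - 98 = -98 + M²)
o(W) = -6 + W²
o(-1)*k(25) = (-6 + (-1)²)*(-98 + 25²) = (-6 + 1)*(-98 + 625) = -5*527 = -2635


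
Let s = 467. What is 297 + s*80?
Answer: 37657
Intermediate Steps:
297 + s*80 = 297 + 467*80 = 297 + 37360 = 37657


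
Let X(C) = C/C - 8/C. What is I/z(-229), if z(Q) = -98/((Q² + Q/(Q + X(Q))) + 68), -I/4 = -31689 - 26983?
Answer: -11488112868296/91357 ≈ -1.2575e+8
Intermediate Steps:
I = 234688 (I = -4*(-31689 - 26983) = -4*(-58672) = 234688)
X(C) = 1 - 8/C
z(Q) = -98/(68 + Q² + Q/(Q + (-8 + Q)/Q)) (z(Q) = -98/((Q² + Q/(Q + (-8 + Q)/Q)) + 68) = -98/(68 + Q² + Q/(Q + (-8 + Q)/Q)))
I/z(-229) = 234688/((98*(8 - 1*(-229) - 1*(-229)²)/(-544 + 68*(-229) + (-229)²*(61 - 229 + (-229)²)))) = 234688/((98*(8 + 229 - 1*52441)/(-544 - 15572 + 52441*(61 - 229 + 52441)))) = 234688/((98*(8 + 229 - 52441)/(-544 - 15572 + 52441*52273))) = 234688/((98*(-52204)/(-544 - 15572 + 2741248393))) = 234688/((98*(-52204)/2741232277)) = 234688/((98*(1/2741232277)*(-52204))) = 234688/(-730856/391604611) = 234688*(-391604611/730856) = -11488112868296/91357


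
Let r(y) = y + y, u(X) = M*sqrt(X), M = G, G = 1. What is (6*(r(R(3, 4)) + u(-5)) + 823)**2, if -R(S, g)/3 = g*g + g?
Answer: 10429 + 1236*I*sqrt(5) ≈ 10429.0 + 2763.8*I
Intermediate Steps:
R(S, g) = -3*g - 3*g**2 (R(S, g) = -3*(g*g + g) = -3*(g**2 + g) = -3*(g + g**2) = -3*g - 3*g**2)
M = 1
u(X) = sqrt(X) (u(X) = 1*sqrt(X) = sqrt(X))
r(y) = 2*y
(6*(r(R(3, 4)) + u(-5)) + 823)**2 = (6*(2*(-3*4*(1 + 4)) + sqrt(-5)) + 823)**2 = (6*(2*(-3*4*5) + I*sqrt(5)) + 823)**2 = (6*(2*(-60) + I*sqrt(5)) + 823)**2 = (6*(-120 + I*sqrt(5)) + 823)**2 = ((-720 + 6*I*sqrt(5)) + 823)**2 = (103 + 6*I*sqrt(5))**2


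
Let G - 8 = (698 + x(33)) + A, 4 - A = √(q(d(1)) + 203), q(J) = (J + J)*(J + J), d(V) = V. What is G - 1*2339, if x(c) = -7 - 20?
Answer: -1656 - 3*√23 ≈ -1670.4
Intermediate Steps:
q(J) = 4*J² (q(J) = (2*J)*(2*J) = 4*J²)
A = 4 - 3*√23 (A = 4 - √(4*1² + 203) = 4 - √(4*1 + 203) = 4 - √(4 + 203) = 4 - √207 = 4 - 3*√23 ≈ -10.387)
x(c) = -27
G = 683 - 3*√23 (G = 8 + ((698 - 27) + (4 - 3*√23)) = 8 + (671 + (4 - 3*√23)) = 8 + (675 - 3*√23) = 683 - 3*√23 ≈ 668.61)
G - 1*2339 = (683 - 3*√23) - 1*2339 = (683 - 3*√23) - 2339 = -1656 - 3*√23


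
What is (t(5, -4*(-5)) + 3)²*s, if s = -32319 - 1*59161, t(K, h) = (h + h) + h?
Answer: -363084120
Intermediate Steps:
t(K, h) = 3*h (t(K, h) = 2*h + h = 3*h)
s = -91480 (s = -32319 - 59161 = -91480)
(t(5, -4*(-5)) + 3)²*s = (3*(-4*(-5)) + 3)²*(-91480) = (3*20 + 3)²*(-91480) = (60 + 3)²*(-91480) = 63²*(-91480) = 3969*(-91480) = -363084120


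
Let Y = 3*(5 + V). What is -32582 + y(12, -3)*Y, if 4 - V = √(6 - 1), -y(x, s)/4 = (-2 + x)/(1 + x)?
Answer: -424646/13 + 120*√5/13 ≈ -32644.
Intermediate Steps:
y(x, s) = -4*(-2 + x)/(1 + x)
V = 4 - √5 (V = 4 - √(6 - 1) = 4 - √5 ≈ 1.7639)
Y = 27 - 3*√5 (Y = 3*(5 + (4 - √5)) = 3*(9 - √5) = 27 - 3*√5 ≈ 20.292)
-32582 + y(12, -3)*Y = -32582 + (4*(2 - 1*12)/(1 + 12))*(27 - 3*√5) = -32582 + (4*(2 - 12)/13)*(27 - 3*√5) = -32582 + (4*(1/13)*(-10))*(27 - 3*√5) = -32582 - 40*(27 - 3*√5)/13 = -32582 + (-1080/13 + 120*√5/13) = -424646/13 + 120*√5/13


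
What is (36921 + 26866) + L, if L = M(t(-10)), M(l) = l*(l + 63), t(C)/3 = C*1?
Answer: 62797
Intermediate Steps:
t(C) = 3*C (t(C) = 3*(C*1) = 3*C)
M(l) = l*(63 + l)
L = -990 (L = (3*(-10))*(63 + 3*(-10)) = -30*(63 - 30) = -30*33 = -990)
(36921 + 26866) + L = (36921 + 26866) - 990 = 63787 - 990 = 62797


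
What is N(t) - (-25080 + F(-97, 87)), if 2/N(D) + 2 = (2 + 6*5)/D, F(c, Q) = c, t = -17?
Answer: 830824/33 ≈ 25177.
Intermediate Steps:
N(D) = 2/(-2 + 32/D) (N(D) = 2/(-2 + (2 + 6*5)/D) = 2/(-2 + (2 + 30)/D) = 2/(-2 + 32/D))
N(t) - (-25080 + F(-97, 87)) = -1*(-17)/(-16 - 17) - (-25080 - 97) = -1*(-17)/(-33) - 1*(-25177) = -1*(-17)*(-1/33) + 25177 = -17/33 + 25177 = 830824/33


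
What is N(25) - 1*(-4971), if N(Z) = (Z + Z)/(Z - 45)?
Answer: 9937/2 ≈ 4968.5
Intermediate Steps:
N(Z) = 2*Z/(-45 + Z) (N(Z) = (2*Z)/(-45 + Z) = 2*Z/(-45 + Z))
N(25) - 1*(-4971) = 2*25/(-45 + 25) - 1*(-4971) = 2*25/(-20) + 4971 = 2*25*(-1/20) + 4971 = -5/2 + 4971 = 9937/2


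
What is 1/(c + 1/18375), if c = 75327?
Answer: 18375/1384133626 ≈ 1.3275e-5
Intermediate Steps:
1/(c + 1/18375) = 1/(75327 + 1/18375) = 1/(1384133626/18375) = 18375/1384133626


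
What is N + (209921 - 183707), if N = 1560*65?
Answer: 127614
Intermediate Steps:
N = 101400
N + (209921 - 183707) = 101400 + (209921 - 183707) = 101400 + 26214 = 127614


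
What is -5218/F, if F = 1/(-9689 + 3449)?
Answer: 32560320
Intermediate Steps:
F = -1/6240 (F = 1/(-6240) = -1/6240 ≈ -0.00016026)
-5218/F = -5218/(-1/6240) = -5218*(-6240) = 32560320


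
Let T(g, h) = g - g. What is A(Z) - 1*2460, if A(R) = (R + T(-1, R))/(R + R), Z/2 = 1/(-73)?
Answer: -4919/2 ≈ -2459.5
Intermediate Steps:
T(g, h) = 0
Z = -2/73 (Z = 2/(-73) = 2*(-1/73) = -2/73 ≈ -0.027397)
A(R) = ½ (A(R) = (R + 0)/(R + R) = R/((2*R)) = R*(1/(2*R)) = ½)
A(Z) - 1*2460 = ½ - 1*2460 = ½ - 2460 = -4919/2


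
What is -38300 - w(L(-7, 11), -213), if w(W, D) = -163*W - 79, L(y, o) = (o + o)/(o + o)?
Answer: -38058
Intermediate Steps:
L(y, o) = 1 (L(y, o) = (2*o)/((2*o)) = (2*o)*(1/(2*o)) = 1)
w(W, D) = -79 - 163*W
-38300 - w(L(-7, 11), -213) = -38300 - (-79 - 163*1) = -38300 - (-79 - 163) = -38300 - 1*(-242) = -38300 + 242 = -38058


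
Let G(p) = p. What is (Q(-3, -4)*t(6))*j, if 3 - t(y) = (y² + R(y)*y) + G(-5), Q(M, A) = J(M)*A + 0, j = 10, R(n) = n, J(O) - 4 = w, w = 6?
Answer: 25600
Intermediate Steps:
J(O) = 10 (J(O) = 4 + 6 = 10)
Q(M, A) = 10*A (Q(M, A) = 10*A + 0 = 10*A)
t(y) = 8 - 2*y² (t(y) = 3 - ((y² + y*y) - 5) = 3 - ((y² + y²) - 5) = 3 - (2*y² - 5) = 3 - (-5 + 2*y²) = 3 + (5 - 2*y²) = 8 - 2*y²)
(Q(-3, -4)*t(6))*j = ((10*(-4))*(8 - 2*6²))*10 = -40*(8 - 2*36)*10 = -40*(8 - 72)*10 = -40*(-64)*10 = 2560*10 = 25600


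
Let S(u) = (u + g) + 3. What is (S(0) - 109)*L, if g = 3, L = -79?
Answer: 8137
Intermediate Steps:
S(u) = 6 + u (S(u) = (u + 3) + 3 = (3 + u) + 3 = 6 + u)
(S(0) - 109)*L = ((6 + 0) - 109)*(-79) = (6 - 109)*(-79) = -103*(-79) = 8137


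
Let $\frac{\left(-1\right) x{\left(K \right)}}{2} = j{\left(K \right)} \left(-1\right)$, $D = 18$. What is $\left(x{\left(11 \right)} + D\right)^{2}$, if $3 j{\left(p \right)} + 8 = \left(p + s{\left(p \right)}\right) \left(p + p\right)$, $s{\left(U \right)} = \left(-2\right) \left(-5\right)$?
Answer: $\frac{925444}{9} \approx 1.0283 \cdot 10^{5}$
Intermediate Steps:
$s{\left(U \right)} = 10$
$j{\left(p \right)} = - \frac{8}{3} + \frac{2 p \left(10 + p\right)}{3}$ ($j{\left(p \right)} = - \frac{8}{3} + \frac{\left(p + 10\right) \left(p + p\right)}{3} = - \frac{8}{3} + \frac{\left(10 + p\right) 2 p}{3} = - \frac{8}{3} + \frac{2 p \left(10 + p\right)}{3}$)
$x{\left(K \right)} = - \frac{16}{3} + \frac{4 K^{2}}{3} + \frac{40 K}{3}$ ($x{\left(K \right)} = - 2 \left(- \frac{8}{3} + \frac{2 K^{2}}{3} + \frac{20 K}{3}\right) \left(-1\right) = - 2 \left(\frac{8}{3} - \frac{20 K}{3} - \frac{2 K^{2}}{3}\right) = - \frac{16}{3} + \frac{4 K^{2}}{3} + \frac{40 K}{3}$)
$\left(x{\left(11 \right)} + D\right)^{2} = \left(\left(- \frac{16}{3} + \frac{4 \cdot 11^{2}}{3} + \frac{40}{3} \cdot 11\right) + 18\right)^{2} = \left(\left(- \frac{16}{3} + \frac{4}{3} \cdot 121 + \frac{440}{3}\right) + 18\right)^{2} = \left(\left(- \frac{16}{3} + \frac{484}{3} + \frac{440}{3}\right) + 18\right)^{2} = \left(\frac{908}{3} + 18\right)^{2} = \left(\frac{962}{3}\right)^{2} = \frac{925444}{9}$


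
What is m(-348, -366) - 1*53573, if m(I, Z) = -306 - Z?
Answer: -53513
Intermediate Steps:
m(-348, -366) - 1*53573 = (-306 - 1*(-366)) - 1*53573 = (-306 + 366) - 53573 = 60 - 53573 = -53513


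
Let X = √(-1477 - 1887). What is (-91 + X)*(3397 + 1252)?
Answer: -423059 + 269642*I ≈ -4.2306e+5 + 2.6964e+5*I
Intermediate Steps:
X = 58*I (X = √(-3364) = 58*I ≈ 58.0*I)
(-91 + X)*(3397 + 1252) = (-91 + 58*I)*(3397 + 1252) = (-91 + 58*I)*4649 = -423059 + 269642*I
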